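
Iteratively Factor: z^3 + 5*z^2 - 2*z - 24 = (z - 2)*(z^2 + 7*z + 12) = (z - 2)*(z + 4)*(z + 3)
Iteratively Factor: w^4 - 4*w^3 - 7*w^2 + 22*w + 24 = (w - 4)*(w^3 - 7*w - 6) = (w - 4)*(w - 3)*(w^2 + 3*w + 2) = (w - 4)*(w - 3)*(w + 2)*(w + 1)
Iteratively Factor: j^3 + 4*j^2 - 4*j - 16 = (j + 2)*(j^2 + 2*j - 8) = (j - 2)*(j + 2)*(j + 4)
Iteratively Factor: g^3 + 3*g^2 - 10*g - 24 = (g - 3)*(g^2 + 6*g + 8) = (g - 3)*(g + 4)*(g + 2)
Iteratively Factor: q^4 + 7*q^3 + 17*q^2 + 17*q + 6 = (q + 1)*(q^3 + 6*q^2 + 11*q + 6) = (q + 1)^2*(q^2 + 5*q + 6) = (q + 1)^2*(q + 3)*(q + 2)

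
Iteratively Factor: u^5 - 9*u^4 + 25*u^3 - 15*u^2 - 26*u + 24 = (u - 3)*(u^4 - 6*u^3 + 7*u^2 + 6*u - 8) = (u - 3)*(u - 1)*(u^3 - 5*u^2 + 2*u + 8) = (u - 3)*(u - 1)*(u + 1)*(u^2 - 6*u + 8) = (u - 3)*(u - 2)*(u - 1)*(u + 1)*(u - 4)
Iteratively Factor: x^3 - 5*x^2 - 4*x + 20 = (x - 5)*(x^2 - 4) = (x - 5)*(x + 2)*(x - 2)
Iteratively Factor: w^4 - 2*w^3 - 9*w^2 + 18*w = (w + 3)*(w^3 - 5*w^2 + 6*w) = w*(w + 3)*(w^2 - 5*w + 6) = w*(w - 3)*(w + 3)*(w - 2)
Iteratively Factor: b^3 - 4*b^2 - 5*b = (b)*(b^2 - 4*b - 5) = b*(b - 5)*(b + 1)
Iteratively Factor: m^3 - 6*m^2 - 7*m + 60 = (m - 4)*(m^2 - 2*m - 15) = (m - 4)*(m + 3)*(m - 5)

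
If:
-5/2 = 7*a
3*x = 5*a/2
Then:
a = -5/14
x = -25/84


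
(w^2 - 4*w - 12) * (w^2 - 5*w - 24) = w^4 - 9*w^3 - 16*w^2 + 156*w + 288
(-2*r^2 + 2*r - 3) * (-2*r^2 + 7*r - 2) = 4*r^4 - 18*r^3 + 24*r^2 - 25*r + 6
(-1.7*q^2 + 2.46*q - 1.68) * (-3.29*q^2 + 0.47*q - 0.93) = 5.593*q^4 - 8.8924*q^3 + 8.2644*q^2 - 3.0774*q + 1.5624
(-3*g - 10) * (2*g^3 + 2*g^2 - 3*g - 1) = -6*g^4 - 26*g^3 - 11*g^2 + 33*g + 10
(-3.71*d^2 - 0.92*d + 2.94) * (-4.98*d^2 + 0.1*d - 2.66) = 18.4758*d^4 + 4.2106*d^3 - 4.8646*d^2 + 2.7412*d - 7.8204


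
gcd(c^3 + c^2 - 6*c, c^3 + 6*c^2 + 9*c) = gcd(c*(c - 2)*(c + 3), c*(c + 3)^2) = c^2 + 3*c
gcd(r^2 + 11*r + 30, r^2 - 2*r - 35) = r + 5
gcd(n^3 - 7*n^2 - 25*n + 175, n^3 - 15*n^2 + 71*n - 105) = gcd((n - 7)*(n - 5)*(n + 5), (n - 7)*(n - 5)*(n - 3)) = n^2 - 12*n + 35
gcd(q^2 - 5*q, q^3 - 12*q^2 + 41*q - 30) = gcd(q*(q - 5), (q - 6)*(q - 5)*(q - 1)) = q - 5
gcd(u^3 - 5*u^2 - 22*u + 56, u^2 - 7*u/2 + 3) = u - 2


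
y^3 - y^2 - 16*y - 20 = (y - 5)*(y + 2)^2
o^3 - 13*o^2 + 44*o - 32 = (o - 8)*(o - 4)*(o - 1)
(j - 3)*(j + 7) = j^2 + 4*j - 21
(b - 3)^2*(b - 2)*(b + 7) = b^4 - b^3 - 35*b^2 + 129*b - 126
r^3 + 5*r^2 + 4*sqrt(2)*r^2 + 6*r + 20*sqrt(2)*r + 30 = (r + 5)*(r + sqrt(2))*(r + 3*sqrt(2))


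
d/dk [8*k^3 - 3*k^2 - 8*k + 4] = 24*k^2 - 6*k - 8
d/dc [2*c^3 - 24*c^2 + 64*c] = 6*c^2 - 48*c + 64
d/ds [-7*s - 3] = -7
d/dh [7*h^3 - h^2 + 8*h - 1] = 21*h^2 - 2*h + 8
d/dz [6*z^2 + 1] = 12*z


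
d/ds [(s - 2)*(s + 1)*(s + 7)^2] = 4*s^3 + 39*s^2 + 66*s - 77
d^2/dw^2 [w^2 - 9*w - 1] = 2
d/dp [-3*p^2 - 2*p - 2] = -6*p - 2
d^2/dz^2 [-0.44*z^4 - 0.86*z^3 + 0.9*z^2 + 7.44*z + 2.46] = -5.28*z^2 - 5.16*z + 1.8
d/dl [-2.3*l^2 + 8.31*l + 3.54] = 8.31 - 4.6*l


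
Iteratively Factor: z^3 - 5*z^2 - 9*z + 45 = (z - 5)*(z^2 - 9) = (z - 5)*(z + 3)*(z - 3)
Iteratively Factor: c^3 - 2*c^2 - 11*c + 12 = (c - 4)*(c^2 + 2*c - 3) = (c - 4)*(c + 3)*(c - 1)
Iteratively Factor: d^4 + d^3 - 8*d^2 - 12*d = (d + 2)*(d^3 - d^2 - 6*d) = (d + 2)^2*(d^2 - 3*d) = d*(d + 2)^2*(d - 3)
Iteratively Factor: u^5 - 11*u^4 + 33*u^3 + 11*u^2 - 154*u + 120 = (u - 1)*(u^4 - 10*u^3 + 23*u^2 + 34*u - 120) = (u - 3)*(u - 1)*(u^3 - 7*u^2 + 2*u + 40) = (u - 4)*(u - 3)*(u - 1)*(u^2 - 3*u - 10) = (u - 5)*(u - 4)*(u - 3)*(u - 1)*(u + 2)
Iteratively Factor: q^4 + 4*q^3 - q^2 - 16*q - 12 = (q + 3)*(q^3 + q^2 - 4*q - 4) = (q + 2)*(q + 3)*(q^2 - q - 2) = (q - 2)*(q + 2)*(q + 3)*(q + 1)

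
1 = 1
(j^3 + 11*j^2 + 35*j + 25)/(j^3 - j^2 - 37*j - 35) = (j + 5)/(j - 7)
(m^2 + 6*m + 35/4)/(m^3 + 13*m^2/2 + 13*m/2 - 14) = (m + 5/2)/(m^2 + 3*m - 4)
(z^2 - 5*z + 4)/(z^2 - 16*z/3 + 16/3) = 3*(z - 1)/(3*z - 4)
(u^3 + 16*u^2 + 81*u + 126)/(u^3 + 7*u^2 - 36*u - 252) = (u + 3)/(u - 6)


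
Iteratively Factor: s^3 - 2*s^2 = (s - 2)*(s^2) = s*(s - 2)*(s)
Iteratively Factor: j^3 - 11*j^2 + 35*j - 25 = (j - 1)*(j^2 - 10*j + 25) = (j - 5)*(j - 1)*(j - 5)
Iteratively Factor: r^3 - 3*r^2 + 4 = (r - 2)*(r^2 - r - 2) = (r - 2)*(r + 1)*(r - 2)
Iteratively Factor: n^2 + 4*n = (n + 4)*(n)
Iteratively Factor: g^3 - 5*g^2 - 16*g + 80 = (g + 4)*(g^2 - 9*g + 20) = (g - 5)*(g + 4)*(g - 4)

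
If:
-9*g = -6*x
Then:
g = 2*x/3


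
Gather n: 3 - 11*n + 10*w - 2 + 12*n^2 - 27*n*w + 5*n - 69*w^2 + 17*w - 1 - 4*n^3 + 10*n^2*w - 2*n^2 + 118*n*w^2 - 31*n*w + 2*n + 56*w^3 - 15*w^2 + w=-4*n^3 + n^2*(10*w + 10) + n*(118*w^2 - 58*w - 4) + 56*w^3 - 84*w^2 + 28*w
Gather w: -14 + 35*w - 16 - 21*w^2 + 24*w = -21*w^2 + 59*w - 30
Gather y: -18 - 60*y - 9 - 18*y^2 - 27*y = -18*y^2 - 87*y - 27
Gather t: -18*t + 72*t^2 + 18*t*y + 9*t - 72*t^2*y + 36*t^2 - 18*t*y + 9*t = t^2*(108 - 72*y)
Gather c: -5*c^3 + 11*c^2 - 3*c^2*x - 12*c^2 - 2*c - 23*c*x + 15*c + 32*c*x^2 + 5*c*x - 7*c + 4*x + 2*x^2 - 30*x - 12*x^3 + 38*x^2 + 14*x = -5*c^3 + c^2*(-3*x - 1) + c*(32*x^2 - 18*x + 6) - 12*x^3 + 40*x^2 - 12*x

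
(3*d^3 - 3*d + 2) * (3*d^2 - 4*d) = 9*d^5 - 12*d^4 - 9*d^3 + 18*d^2 - 8*d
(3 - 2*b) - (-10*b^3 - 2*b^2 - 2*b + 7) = 10*b^3 + 2*b^2 - 4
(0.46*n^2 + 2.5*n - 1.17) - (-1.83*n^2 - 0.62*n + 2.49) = 2.29*n^2 + 3.12*n - 3.66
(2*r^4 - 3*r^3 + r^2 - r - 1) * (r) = 2*r^5 - 3*r^4 + r^3 - r^2 - r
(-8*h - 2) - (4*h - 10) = 8 - 12*h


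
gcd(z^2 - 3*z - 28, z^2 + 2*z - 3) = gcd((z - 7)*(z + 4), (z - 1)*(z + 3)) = 1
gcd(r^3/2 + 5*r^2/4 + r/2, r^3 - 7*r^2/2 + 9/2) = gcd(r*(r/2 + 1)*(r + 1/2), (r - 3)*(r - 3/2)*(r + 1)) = 1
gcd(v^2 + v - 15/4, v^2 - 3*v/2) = v - 3/2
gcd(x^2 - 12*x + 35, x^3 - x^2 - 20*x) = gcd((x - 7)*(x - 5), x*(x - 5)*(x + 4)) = x - 5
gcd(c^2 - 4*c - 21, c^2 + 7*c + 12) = c + 3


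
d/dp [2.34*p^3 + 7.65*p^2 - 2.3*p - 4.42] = 7.02*p^2 + 15.3*p - 2.3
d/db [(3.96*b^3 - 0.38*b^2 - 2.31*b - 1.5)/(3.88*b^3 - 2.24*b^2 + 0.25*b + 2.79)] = (-7.105427357601e-15*b^5 - 7.396*b^4 + 19.9056*b^3 + 45.3358*b^2 - 8.8404*b - 6.0699)/(15.0544*b^6 - 17.3824*b^5 + 6.9576*b^4 + 20.5304*b^3 - 12.4367*b^2 + 1.395*b + 7.7841)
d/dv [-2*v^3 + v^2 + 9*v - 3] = -6*v^2 + 2*v + 9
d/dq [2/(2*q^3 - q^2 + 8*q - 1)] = 4*(-3*q^2 + q - 4)/(2*q^3 - q^2 + 8*q - 1)^2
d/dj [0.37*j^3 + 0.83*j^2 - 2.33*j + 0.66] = 1.11*j^2 + 1.66*j - 2.33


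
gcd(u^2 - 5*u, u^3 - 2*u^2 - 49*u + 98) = 1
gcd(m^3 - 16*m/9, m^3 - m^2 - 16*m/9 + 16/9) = m^2 - 16/9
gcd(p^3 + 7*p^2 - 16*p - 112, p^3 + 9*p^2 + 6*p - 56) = p^2 + 11*p + 28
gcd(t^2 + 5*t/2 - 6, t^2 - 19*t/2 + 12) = t - 3/2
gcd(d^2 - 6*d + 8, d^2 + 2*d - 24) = d - 4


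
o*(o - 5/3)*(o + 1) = o^3 - 2*o^2/3 - 5*o/3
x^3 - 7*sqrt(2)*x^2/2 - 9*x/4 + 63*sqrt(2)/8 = (x - 3/2)*(x + 3/2)*(x - 7*sqrt(2)/2)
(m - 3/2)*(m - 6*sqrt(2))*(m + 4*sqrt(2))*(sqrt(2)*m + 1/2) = sqrt(2)*m^4 - 7*m^3/2 - 3*sqrt(2)*m^3/2 - 49*sqrt(2)*m^2 + 21*m^2/4 - 24*m + 147*sqrt(2)*m/2 + 36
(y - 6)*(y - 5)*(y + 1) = y^3 - 10*y^2 + 19*y + 30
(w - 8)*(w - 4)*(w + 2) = w^3 - 10*w^2 + 8*w + 64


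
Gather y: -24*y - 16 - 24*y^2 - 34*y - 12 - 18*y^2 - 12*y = -42*y^2 - 70*y - 28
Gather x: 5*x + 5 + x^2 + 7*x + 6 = x^2 + 12*x + 11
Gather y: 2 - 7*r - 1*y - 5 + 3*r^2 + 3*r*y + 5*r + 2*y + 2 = 3*r^2 - 2*r + y*(3*r + 1) - 1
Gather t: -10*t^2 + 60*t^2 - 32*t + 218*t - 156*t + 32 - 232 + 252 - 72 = 50*t^2 + 30*t - 20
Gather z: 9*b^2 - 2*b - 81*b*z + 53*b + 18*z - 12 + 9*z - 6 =9*b^2 + 51*b + z*(27 - 81*b) - 18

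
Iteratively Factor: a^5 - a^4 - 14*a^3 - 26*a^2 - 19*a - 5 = (a + 1)*(a^4 - 2*a^3 - 12*a^2 - 14*a - 5) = (a + 1)^2*(a^3 - 3*a^2 - 9*a - 5) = (a + 1)^3*(a^2 - 4*a - 5) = (a + 1)^4*(a - 5)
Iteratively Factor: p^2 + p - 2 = (p + 2)*(p - 1)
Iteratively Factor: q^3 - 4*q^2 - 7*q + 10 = (q - 5)*(q^2 + q - 2) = (q - 5)*(q - 1)*(q + 2)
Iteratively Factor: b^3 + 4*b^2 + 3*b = (b)*(b^2 + 4*b + 3) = b*(b + 3)*(b + 1)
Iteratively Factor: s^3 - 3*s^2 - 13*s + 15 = (s - 5)*(s^2 + 2*s - 3) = (s - 5)*(s + 3)*(s - 1)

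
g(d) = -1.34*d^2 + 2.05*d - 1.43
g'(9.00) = -22.07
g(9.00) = -91.52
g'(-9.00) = 26.17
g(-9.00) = -128.42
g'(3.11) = -6.28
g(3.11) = -8.02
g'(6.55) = -15.50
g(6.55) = -45.49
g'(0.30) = 1.25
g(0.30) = -0.94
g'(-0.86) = 4.35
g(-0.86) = -4.18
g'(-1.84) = 6.98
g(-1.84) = -9.74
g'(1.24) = -1.27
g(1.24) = -0.95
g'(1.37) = -1.62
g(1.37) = -1.14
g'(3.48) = -7.28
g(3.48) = -10.52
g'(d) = 2.05 - 2.68*d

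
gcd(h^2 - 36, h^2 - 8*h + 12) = h - 6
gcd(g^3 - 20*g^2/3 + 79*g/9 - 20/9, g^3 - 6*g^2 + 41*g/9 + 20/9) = g^2 - 19*g/3 + 20/3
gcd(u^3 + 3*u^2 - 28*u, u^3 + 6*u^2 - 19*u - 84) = u^2 + 3*u - 28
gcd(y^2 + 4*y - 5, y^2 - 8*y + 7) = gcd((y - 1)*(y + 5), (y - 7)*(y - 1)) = y - 1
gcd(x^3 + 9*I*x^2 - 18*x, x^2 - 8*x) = x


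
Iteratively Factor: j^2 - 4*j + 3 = (j - 1)*(j - 3)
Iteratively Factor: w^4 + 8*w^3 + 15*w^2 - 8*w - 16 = (w + 4)*(w^3 + 4*w^2 - w - 4) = (w + 4)^2*(w^2 - 1) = (w + 1)*(w + 4)^2*(w - 1)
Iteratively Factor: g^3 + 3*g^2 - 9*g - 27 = (g + 3)*(g^2 - 9) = (g - 3)*(g + 3)*(g + 3)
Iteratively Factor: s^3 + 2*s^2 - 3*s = (s + 3)*(s^2 - s) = s*(s + 3)*(s - 1)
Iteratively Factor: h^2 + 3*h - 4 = (h + 4)*(h - 1)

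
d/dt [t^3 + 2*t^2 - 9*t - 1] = 3*t^2 + 4*t - 9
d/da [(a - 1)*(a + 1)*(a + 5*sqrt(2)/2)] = 3*a^2 + 5*sqrt(2)*a - 1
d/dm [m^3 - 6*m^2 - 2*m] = 3*m^2 - 12*m - 2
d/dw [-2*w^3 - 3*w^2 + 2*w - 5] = -6*w^2 - 6*w + 2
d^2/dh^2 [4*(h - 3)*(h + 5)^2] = 24*h + 56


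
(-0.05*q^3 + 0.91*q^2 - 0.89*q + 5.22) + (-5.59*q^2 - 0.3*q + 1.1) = -0.05*q^3 - 4.68*q^2 - 1.19*q + 6.32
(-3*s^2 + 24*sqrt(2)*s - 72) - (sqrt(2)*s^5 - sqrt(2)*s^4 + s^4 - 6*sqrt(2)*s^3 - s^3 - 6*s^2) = -sqrt(2)*s^5 - s^4 + sqrt(2)*s^4 + s^3 + 6*sqrt(2)*s^3 + 3*s^2 + 24*sqrt(2)*s - 72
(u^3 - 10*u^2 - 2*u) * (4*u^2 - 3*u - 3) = 4*u^5 - 43*u^4 + 19*u^3 + 36*u^2 + 6*u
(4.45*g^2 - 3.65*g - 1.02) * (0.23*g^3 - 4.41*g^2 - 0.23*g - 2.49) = 1.0235*g^5 - 20.464*g^4 + 14.8384*g^3 - 5.7428*g^2 + 9.3231*g + 2.5398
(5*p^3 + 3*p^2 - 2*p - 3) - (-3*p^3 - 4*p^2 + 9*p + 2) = 8*p^3 + 7*p^2 - 11*p - 5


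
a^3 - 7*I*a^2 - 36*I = (a - 6*I)*(a - 3*I)*(a + 2*I)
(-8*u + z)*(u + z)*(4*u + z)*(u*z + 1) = -32*u^4*z - 36*u^3*z^2 - 32*u^3 - 3*u^2*z^3 - 36*u^2*z + u*z^4 - 3*u*z^2 + z^3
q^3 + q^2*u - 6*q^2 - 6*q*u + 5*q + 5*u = (q - 5)*(q - 1)*(q + u)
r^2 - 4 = (r - 2)*(r + 2)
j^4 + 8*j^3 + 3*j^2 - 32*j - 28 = (j - 2)*(j + 1)*(j + 2)*(j + 7)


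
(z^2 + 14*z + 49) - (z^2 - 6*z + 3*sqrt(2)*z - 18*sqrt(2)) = -3*sqrt(2)*z + 20*z + 18*sqrt(2) + 49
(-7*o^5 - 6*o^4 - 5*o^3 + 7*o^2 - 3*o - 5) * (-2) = 14*o^5 + 12*o^4 + 10*o^3 - 14*o^2 + 6*o + 10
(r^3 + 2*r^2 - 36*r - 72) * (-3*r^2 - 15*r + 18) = -3*r^5 - 21*r^4 + 96*r^3 + 792*r^2 + 432*r - 1296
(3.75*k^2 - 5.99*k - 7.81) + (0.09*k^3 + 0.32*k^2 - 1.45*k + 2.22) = 0.09*k^3 + 4.07*k^2 - 7.44*k - 5.59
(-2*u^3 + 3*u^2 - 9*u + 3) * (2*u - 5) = -4*u^4 + 16*u^3 - 33*u^2 + 51*u - 15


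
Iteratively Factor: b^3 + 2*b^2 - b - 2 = (b - 1)*(b^2 + 3*b + 2) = (b - 1)*(b + 1)*(b + 2)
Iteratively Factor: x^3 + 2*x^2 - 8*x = (x)*(x^2 + 2*x - 8) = x*(x - 2)*(x + 4)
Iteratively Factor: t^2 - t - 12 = (t + 3)*(t - 4)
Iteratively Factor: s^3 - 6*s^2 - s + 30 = (s + 2)*(s^2 - 8*s + 15) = (s - 5)*(s + 2)*(s - 3)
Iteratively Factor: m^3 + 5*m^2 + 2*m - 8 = (m + 2)*(m^2 + 3*m - 4) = (m + 2)*(m + 4)*(m - 1)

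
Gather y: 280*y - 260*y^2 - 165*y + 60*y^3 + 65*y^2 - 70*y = 60*y^3 - 195*y^2 + 45*y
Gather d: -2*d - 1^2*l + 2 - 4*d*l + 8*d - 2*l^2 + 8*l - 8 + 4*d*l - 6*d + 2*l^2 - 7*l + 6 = 0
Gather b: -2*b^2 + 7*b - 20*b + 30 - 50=-2*b^2 - 13*b - 20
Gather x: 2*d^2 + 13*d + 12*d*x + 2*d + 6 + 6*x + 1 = 2*d^2 + 15*d + x*(12*d + 6) + 7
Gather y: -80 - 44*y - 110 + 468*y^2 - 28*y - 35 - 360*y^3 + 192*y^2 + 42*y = -360*y^3 + 660*y^2 - 30*y - 225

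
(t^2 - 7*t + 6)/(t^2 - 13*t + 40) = (t^2 - 7*t + 6)/(t^2 - 13*t + 40)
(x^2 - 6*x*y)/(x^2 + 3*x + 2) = x*(x - 6*y)/(x^2 + 3*x + 2)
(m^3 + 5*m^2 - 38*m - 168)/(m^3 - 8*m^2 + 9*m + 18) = (m^2 + 11*m + 28)/(m^2 - 2*m - 3)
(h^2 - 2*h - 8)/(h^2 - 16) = (h + 2)/(h + 4)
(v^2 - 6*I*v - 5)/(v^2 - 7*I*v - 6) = (v - 5*I)/(v - 6*I)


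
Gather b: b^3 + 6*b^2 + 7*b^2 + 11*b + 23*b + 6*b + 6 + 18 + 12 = b^3 + 13*b^2 + 40*b + 36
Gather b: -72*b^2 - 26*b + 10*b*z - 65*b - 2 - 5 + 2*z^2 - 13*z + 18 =-72*b^2 + b*(10*z - 91) + 2*z^2 - 13*z + 11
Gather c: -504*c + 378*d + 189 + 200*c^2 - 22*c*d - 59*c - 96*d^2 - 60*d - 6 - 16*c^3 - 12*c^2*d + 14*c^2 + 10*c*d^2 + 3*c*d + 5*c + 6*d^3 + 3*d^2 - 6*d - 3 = -16*c^3 + c^2*(214 - 12*d) + c*(10*d^2 - 19*d - 558) + 6*d^3 - 93*d^2 + 312*d + 180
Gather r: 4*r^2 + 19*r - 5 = 4*r^2 + 19*r - 5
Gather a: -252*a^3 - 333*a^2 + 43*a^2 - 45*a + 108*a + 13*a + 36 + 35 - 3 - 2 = -252*a^3 - 290*a^2 + 76*a + 66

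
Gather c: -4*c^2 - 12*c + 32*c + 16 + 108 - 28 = -4*c^2 + 20*c + 96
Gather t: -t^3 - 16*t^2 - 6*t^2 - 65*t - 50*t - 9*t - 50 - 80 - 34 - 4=-t^3 - 22*t^2 - 124*t - 168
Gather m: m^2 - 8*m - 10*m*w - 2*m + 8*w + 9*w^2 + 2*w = m^2 + m*(-10*w - 10) + 9*w^2 + 10*w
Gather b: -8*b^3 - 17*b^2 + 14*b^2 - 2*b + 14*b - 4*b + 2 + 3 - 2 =-8*b^3 - 3*b^2 + 8*b + 3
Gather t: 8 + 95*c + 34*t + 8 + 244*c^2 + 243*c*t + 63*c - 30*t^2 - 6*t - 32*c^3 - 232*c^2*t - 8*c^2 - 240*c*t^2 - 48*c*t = -32*c^3 + 236*c^2 + 158*c + t^2*(-240*c - 30) + t*(-232*c^2 + 195*c + 28) + 16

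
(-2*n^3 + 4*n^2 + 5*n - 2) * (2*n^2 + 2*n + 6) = -4*n^5 + 4*n^4 + 6*n^3 + 30*n^2 + 26*n - 12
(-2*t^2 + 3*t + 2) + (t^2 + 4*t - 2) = -t^2 + 7*t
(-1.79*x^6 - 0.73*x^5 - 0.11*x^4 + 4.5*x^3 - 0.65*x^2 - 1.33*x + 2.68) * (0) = 0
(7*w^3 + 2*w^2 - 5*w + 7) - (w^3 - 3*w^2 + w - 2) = 6*w^3 + 5*w^2 - 6*w + 9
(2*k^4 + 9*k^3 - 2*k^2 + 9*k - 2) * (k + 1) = 2*k^5 + 11*k^4 + 7*k^3 + 7*k^2 + 7*k - 2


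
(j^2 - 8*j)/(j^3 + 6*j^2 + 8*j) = (j - 8)/(j^2 + 6*j + 8)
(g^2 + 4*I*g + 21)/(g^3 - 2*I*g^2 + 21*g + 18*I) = (g^2 + 4*I*g + 21)/(g^3 - 2*I*g^2 + 21*g + 18*I)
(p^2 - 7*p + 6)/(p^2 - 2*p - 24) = (p - 1)/(p + 4)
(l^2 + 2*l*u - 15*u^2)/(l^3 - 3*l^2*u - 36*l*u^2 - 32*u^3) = (-l^2 - 2*l*u + 15*u^2)/(-l^3 + 3*l^2*u + 36*l*u^2 + 32*u^3)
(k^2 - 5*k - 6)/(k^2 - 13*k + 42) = (k + 1)/(k - 7)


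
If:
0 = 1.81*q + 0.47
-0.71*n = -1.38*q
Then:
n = -0.50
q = -0.26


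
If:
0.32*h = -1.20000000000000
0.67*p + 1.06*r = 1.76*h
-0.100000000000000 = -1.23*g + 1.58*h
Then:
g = -4.74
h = -3.75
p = -1.58208955223881*r - 9.85074626865672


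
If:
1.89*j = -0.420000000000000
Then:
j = -0.22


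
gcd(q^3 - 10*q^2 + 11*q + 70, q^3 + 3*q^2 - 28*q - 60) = q^2 - 3*q - 10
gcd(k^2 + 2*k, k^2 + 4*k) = k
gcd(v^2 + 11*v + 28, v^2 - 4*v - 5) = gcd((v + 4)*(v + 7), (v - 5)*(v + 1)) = 1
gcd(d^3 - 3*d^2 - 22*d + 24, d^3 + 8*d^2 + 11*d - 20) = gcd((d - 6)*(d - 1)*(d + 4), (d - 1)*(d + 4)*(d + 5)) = d^2 + 3*d - 4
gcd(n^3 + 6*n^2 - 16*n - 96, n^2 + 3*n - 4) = n + 4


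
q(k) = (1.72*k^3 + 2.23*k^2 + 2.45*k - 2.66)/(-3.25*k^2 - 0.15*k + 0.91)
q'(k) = (6.5*k + 0.15)*(1.72*k^3 + 2.23*k^2 + 2.45*k - 2.66)/(-3.25*k^2 - 0.15*k + 0.91)^2 + (5.16*k^2 + 4.46*k + 2.45)/(-3.25*k^2 - 0.15*k + 0.91) = (-5.59*k^4 - 0.515999999999998*k^3 + 12.3236*k^2 - 13.2314*k + 1.8305)/(10.5625*k^4 + 0.975*k^3 - 5.8925*k^2 - 0.273*k + 0.8281)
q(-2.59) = 1.17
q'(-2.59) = -0.29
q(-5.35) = 2.36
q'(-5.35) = -0.49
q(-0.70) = 6.71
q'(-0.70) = 47.87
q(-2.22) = 1.08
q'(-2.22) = -0.17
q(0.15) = -2.75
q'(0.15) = 0.18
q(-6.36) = 2.86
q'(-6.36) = -0.50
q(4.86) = -3.39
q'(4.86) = -0.50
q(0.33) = -3.05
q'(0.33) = -4.98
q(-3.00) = 1.30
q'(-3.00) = -0.37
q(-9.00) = 4.21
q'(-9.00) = -0.52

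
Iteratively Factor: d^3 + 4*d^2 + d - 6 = (d + 2)*(d^2 + 2*d - 3) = (d - 1)*(d + 2)*(d + 3)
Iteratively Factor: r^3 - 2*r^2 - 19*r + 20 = (r - 5)*(r^2 + 3*r - 4) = (r - 5)*(r - 1)*(r + 4)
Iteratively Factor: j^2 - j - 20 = (j + 4)*(j - 5)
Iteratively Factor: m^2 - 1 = (m - 1)*(m + 1)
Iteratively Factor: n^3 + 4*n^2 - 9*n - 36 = (n + 4)*(n^2 - 9) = (n + 3)*(n + 4)*(n - 3)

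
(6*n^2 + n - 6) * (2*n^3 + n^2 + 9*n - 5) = 12*n^5 + 8*n^4 + 43*n^3 - 27*n^2 - 59*n + 30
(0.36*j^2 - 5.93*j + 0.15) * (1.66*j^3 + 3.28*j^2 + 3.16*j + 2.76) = 0.5976*j^5 - 8.663*j^4 - 18.0638*j^3 - 17.2532*j^2 - 15.8928*j + 0.414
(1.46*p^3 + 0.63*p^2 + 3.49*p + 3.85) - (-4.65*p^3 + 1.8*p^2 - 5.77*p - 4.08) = 6.11*p^3 - 1.17*p^2 + 9.26*p + 7.93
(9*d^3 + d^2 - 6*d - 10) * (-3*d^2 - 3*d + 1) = -27*d^5 - 30*d^4 + 24*d^3 + 49*d^2 + 24*d - 10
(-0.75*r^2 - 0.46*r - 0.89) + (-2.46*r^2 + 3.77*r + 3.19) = -3.21*r^2 + 3.31*r + 2.3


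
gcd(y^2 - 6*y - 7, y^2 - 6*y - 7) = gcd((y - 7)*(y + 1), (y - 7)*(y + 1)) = y^2 - 6*y - 7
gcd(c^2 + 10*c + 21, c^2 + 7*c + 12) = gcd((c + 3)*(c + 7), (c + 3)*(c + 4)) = c + 3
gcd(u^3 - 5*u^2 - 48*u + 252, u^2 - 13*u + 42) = u - 6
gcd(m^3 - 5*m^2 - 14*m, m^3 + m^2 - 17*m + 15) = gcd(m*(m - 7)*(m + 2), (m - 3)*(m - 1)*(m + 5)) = 1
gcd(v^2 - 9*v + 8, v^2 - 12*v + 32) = v - 8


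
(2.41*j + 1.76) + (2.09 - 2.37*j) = 0.04*j + 3.85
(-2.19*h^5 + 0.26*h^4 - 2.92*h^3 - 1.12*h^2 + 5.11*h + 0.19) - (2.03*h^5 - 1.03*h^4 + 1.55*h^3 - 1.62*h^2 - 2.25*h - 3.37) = -4.22*h^5 + 1.29*h^4 - 4.47*h^3 + 0.5*h^2 + 7.36*h + 3.56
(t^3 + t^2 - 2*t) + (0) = t^3 + t^2 - 2*t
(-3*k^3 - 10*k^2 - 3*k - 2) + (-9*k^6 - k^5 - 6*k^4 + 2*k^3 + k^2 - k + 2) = -9*k^6 - k^5 - 6*k^4 - k^3 - 9*k^2 - 4*k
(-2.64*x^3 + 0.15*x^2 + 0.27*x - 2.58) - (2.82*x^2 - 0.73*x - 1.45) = -2.64*x^3 - 2.67*x^2 + 1.0*x - 1.13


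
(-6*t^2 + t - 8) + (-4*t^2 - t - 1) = -10*t^2 - 9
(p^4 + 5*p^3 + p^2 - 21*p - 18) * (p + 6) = p^5 + 11*p^4 + 31*p^3 - 15*p^2 - 144*p - 108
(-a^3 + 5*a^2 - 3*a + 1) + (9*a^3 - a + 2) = 8*a^3 + 5*a^2 - 4*a + 3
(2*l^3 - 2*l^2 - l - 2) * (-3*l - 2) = -6*l^4 + 2*l^3 + 7*l^2 + 8*l + 4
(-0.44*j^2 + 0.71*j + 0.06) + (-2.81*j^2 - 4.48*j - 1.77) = -3.25*j^2 - 3.77*j - 1.71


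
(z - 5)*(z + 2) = z^2 - 3*z - 10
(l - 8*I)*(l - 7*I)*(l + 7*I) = l^3 - 8*I*l^2 + 49*l - 392*I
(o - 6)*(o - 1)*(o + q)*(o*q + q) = o^4*q + o^3*q^2 - 6*o^3*q - 6*o^2*q^2 - o^2*q - o*q^2 + 6*o*q + 6*q^2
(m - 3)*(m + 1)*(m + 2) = m^3 - 7*m - 6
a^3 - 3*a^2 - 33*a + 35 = (a - 7)*(a - 1)*(a + 5)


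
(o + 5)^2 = o^2 + 10*o + 25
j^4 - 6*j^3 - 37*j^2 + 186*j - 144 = (j - 8)*(j - 3)*(j - 1)*(j + 6)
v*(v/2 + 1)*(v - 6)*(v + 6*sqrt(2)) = v^4/2 - 2*v^3 + 3*sqrt(2)*v^3 - 12*sqrt(2)*v^2 - 6*v^2 - 36*sqrt(2)*v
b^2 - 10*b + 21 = (b - 7)*(b - 3)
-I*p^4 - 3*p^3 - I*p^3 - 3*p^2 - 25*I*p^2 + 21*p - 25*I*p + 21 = (p + 1)*(p - 7*I)*(p + 3*I)*(-I*p + 1)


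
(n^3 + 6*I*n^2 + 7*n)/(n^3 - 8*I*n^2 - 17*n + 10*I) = n*(n + 7*I)/(n^2 - 7*I*n - 10)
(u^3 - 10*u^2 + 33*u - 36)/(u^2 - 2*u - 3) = (u^2 - 7*u + 12)/(u + 1)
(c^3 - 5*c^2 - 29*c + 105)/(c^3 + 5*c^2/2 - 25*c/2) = 2*(c^2 - 10*c + 21)/(c*(2*c - 5))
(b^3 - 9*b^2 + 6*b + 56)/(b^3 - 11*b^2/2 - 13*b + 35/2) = 2*(b^2 - 2*b - 8)/(2*b^2 + 3*b - 5)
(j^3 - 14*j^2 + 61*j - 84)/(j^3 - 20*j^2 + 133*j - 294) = (j^2 - 7*j + 12)/(j^2 - 13*j + 42)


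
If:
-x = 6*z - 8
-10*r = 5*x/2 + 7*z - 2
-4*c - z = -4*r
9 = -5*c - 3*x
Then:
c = -57/61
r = -33/61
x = -88/61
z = 96/61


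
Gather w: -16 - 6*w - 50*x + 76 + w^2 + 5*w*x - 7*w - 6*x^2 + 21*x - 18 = w^2 + w*(5*x - 13) - 6*x^2 - 29*x + 42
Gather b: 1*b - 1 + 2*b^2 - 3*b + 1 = 2*b^2 - 2*b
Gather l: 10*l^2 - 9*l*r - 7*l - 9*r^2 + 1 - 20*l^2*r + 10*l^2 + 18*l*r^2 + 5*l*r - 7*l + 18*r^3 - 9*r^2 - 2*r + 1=l^2*(20 - 20*r) + l*(18*r^2 - 4*r - 14) + 18*r^3 - 18*r^2 - 2*r + 2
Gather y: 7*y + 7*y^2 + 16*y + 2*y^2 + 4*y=9*y^2 + 27*y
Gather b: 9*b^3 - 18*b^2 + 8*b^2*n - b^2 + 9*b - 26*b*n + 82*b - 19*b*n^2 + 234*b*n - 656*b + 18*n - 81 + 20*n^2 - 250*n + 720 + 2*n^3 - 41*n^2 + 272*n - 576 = 9*b^3 + b^2*(8*n - 19) + b*(-19*n^2 + 208*n - 565) + 2*n^3 - 21*n^2 + 40*n + 63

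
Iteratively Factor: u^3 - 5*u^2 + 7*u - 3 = (u - 3)*(u^2 - 2*u + 1) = (u - 3)*(u - 1)*(u - 1)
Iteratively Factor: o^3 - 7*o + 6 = (o - 1)*(o^2 + o - 6) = (o - 1)*(o + 3)*(o - 2)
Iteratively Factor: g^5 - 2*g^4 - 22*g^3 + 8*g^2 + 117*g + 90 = (g + 3)*(g^4 - 5*g^3 - 7*g^2 + 29*g + 30) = (g + 2)*(g + 3)*(g^3 - 7*g^2 + 7*g + 15) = (g - 3)*(g + 2)*(g + 3)*(g^2 - 4*g - 5) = (g - 3)*(g + 1)*(g + 2)*(g + 3)*(g - 5)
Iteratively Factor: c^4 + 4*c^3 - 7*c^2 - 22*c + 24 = (c + 4)*(c^3 - 7*c + 6) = (c - 1)*(c + 4)*(c^2 + c - 6) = (c - 1)*(c + 3)*(c + 4)*(c - 2)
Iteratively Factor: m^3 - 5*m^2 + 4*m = (m)*(m^2 - 5*m + 4) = m*(m - 4)*(m - 1)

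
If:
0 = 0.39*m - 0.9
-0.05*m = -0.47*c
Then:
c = 0.25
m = 2.31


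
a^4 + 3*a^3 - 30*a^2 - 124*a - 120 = (a - 6)*(a + 2)^2*(a + 5)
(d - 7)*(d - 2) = d^2 - 9*d + 14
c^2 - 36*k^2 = (c - 6*k)*(c + 6*k)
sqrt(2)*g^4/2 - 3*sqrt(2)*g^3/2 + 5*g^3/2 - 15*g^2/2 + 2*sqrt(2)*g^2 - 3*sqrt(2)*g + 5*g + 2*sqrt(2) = (g - 2)*(g - 1)*(g + 2*sqrt(2))*(sqrt(2)*g/2 + 1/2)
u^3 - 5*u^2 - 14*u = u*(u - 7)*(u + 2)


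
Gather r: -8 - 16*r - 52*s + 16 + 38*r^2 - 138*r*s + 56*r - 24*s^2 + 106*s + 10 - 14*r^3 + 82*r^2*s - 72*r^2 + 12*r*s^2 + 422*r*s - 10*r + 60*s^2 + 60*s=-14*r^3 + r^2*(82*s - 34) + r*(12*s^2 + 284*s + 30) + 36*s^2 + 114*s + 18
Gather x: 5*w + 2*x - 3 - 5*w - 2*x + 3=0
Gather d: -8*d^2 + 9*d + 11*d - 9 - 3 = -8*d^2 + 20*d - 12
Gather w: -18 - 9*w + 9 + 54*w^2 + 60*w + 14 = 54*w^2 + 51*w + 5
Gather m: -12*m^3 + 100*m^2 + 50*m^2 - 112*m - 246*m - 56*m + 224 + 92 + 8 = -12*m^3 + 150*m^2 - 414*m + 324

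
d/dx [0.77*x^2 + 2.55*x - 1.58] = 1.54*x + 2.55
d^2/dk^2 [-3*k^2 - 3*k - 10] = -6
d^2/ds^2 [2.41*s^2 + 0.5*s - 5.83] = 4.82000000000000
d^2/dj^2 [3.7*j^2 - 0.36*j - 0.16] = 7.40000000000000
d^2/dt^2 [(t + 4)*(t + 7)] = 2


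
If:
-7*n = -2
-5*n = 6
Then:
No Solution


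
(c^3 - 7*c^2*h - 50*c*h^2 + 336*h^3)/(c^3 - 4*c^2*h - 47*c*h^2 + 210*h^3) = (c - 8*h)/(c - 5*h)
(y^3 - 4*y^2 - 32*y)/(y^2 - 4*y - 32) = y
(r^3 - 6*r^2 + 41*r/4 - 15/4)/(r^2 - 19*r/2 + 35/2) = (2*r^2 - 7*r + 3)/(2*(r - 7))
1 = 1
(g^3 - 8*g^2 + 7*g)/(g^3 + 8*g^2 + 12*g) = (g^2 - 8*g + 7)/(g^2 + 8*g + 12)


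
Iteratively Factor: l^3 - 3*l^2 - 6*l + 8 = (l - 4)*(l^2 + l - 2) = (l - 4)*(l + 2)*(l - 1)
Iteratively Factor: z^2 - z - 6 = (z + 2)*(z - 3)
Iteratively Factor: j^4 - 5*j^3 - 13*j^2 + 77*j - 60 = (j - 3)*(j^3 - 2*j^2 - 19*j + 20) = (j - 3)*(j - 1)*(j^2 - j - 20) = (j - 3)*(j - 1)*(j + 4)*(j - 5)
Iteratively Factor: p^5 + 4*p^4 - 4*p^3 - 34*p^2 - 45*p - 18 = (p + 2)*(p^4 + 2*p^3 - 8*p^2 - 18*p - 9) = (p - 3)*(p + 2)*(p^3 + 5*p^2 + 7*p + 3) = (p - 3)*(p + 2)*(p + 3)*(p^2 + 2*p + 1) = (p - 3)*(p + 1)*(p + 2)*(p + 3)*(p + 1)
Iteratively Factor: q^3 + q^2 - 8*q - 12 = (q + 2)*(q^2 - q - 6) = (q - 3)*(q + 2)*(q + 2)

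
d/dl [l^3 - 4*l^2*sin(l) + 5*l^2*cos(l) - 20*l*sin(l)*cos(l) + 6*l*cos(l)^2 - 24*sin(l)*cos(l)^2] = -5*l^2*sin(l) - 4*l^2*cos(l) + 3*l^2 - 8*l*sin(l) - 6*l*sin(2*l) + 10*l*cos(l) - 20*l*cos(2*l) - 10*sin(2*l) - 6*cos(l) + 3*cos(2*l) - 18*cos(3*l) + 3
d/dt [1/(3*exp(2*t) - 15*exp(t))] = (5 - 2*exp(t))*exp(-t)/(3*(exp(t) - 5)^2)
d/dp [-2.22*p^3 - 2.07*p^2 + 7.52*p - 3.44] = -6.66*p^2 - 4.14*p + 7.52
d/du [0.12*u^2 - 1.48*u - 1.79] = 0.24*u - 1.48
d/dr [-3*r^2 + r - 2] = 1 - 6*r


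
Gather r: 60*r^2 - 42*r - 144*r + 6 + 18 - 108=60*r^2 - 186*r - 84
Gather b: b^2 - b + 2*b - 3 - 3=b^2 + b - 6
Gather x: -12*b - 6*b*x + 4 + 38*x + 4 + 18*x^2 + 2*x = -12*b + 18*x^2 + x*(40 - 6*b) + 8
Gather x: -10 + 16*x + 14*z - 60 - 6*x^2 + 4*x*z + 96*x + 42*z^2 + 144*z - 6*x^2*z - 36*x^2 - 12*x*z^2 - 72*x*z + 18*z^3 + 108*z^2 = x^2*(-6*z - 42) + x*(-12*z^2 - 68*z + 112) + 18*z^3 + 150*z^2 + 158*z - 70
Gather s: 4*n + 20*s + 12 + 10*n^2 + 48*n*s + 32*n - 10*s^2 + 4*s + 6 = 10*n^2 + 36*n - 10*s^2 + s*(48*n + 24) + 18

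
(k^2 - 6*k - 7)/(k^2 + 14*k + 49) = (k^2 - 6*k - 7)/(k^2 + 14*k + 49)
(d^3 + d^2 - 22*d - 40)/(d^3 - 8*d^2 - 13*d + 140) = (d + 2)/(d - 7)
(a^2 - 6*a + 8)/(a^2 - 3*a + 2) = (a - 4)/(a - 1)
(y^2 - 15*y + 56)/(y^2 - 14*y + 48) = (y - 7)/(y - 6)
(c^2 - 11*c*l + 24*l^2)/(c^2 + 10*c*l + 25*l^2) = (c^2 - 11*c*l + 24*l^2)/(c^2 + 10*c*l + 25*l^2)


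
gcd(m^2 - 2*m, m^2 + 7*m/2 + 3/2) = 1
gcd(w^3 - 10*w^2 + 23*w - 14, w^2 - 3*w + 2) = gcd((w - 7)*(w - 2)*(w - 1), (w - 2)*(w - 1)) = w^2 - 3*w + 2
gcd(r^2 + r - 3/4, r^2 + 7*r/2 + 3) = r + 3/2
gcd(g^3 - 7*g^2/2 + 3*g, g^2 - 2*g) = g^2 - 2*g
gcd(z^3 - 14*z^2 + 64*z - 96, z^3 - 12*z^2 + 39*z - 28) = z - 4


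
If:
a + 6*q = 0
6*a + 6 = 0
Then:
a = -1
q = 1/6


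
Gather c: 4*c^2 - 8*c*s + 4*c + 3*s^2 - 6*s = 4*c^2 + c*(4 - 8*s) + 3*s^2 - 6*s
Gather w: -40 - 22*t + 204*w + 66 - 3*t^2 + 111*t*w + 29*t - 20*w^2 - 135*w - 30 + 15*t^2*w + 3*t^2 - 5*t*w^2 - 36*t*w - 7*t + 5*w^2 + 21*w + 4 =w^2*(-5*t - 15) + w*(15*t^2 + 75*t + 90)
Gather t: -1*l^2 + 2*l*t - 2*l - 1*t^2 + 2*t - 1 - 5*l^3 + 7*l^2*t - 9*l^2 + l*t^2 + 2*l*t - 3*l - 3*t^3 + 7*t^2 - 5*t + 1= -5*l^3 - 10*l^2 - 5*l - 3*t^3 + t^2*(l + 6) + t*(7*l^2 + 4*l - 3)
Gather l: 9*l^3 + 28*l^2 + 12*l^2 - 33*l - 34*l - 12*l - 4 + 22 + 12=9*l^3 + 40*l^2 - 79*l + 30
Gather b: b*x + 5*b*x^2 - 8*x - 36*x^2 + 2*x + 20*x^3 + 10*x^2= b*(5*x^2 + x) + 20*x^3 - 26*x^2 - 6*x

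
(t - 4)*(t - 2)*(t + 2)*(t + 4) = t^4 - 20*t^2 + 64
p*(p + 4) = p^2 + 4*p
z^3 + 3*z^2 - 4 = (z - 1)*(z + 2)^2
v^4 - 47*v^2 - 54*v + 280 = (v - 7)*(v - 2)*(v + 4)*(v + 5)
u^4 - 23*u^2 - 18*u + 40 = (u - 5)*(u - 1)*(u + 2)*(u + 4)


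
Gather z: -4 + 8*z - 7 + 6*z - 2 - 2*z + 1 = 12*z - 12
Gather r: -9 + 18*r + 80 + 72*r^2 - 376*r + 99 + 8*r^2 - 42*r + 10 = 80*r^2 - 400*r + 180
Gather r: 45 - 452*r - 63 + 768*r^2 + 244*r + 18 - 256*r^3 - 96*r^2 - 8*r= -256*r^3 + 672*r^2 - 216*r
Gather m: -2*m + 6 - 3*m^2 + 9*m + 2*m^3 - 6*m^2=2*m^3 - 9*m^2 + 7*m + 6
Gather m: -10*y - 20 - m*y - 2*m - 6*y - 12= m*(-y - 2) - 16*y - 32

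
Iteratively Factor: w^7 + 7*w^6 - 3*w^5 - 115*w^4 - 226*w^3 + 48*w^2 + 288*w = (w)*(w^6 + 7*w^5 - 3*w^4 - 115*w^3 - 226*w^2 + 48*w + 288) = w*(w + 3)*(w^5 + 4*w^4 - 15*w^3 - 70*w^2 - 16*w + 96) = w*(w - 1)*(w + 3)*(w^4 + 5*w^3 - 10*w^2 - 80*w - 96) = w*(w - 1)*(w + 2)*(w + 3)*(w^3 + 3*w^2 - 16*w - 48) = w*(w - 4)*(w - 1)*(w + 2)*(w + 3)*(w^2 + 7*w + 12) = w*(w - 4)*(w - 1)*(w + 2)*(w + 3)*(w + 4)*(w + 3)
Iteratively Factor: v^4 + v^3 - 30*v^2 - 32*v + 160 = (v + 4)*(v^3 - 3*v^2 - 18*v + 40) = (v + 4)^2*(v^2 - 7*v + 10) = (v - 2)*(v + 4)^2*(v - 5)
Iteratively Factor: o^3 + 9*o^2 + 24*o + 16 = (o + 1)*(o^2 + 8*o + 16) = (o + 1)*(o + 4)*(o + 4)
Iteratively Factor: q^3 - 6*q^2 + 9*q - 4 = (q - 1)*(q^2 - 5*q + 4) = (q - 1)^2*(q - 4)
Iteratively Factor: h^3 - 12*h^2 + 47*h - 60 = (h - 3)*(h^2 - 9*h + 20) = (h - 4)*(h - 3)*(h - 5)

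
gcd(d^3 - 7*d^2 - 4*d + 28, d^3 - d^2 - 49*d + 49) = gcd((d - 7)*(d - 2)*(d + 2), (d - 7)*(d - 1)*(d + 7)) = d - 7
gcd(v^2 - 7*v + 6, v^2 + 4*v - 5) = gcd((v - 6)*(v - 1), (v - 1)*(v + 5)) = v - 1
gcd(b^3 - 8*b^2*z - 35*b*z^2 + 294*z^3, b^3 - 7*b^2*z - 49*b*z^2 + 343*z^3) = b^2 - 14*b*z + 49*z^2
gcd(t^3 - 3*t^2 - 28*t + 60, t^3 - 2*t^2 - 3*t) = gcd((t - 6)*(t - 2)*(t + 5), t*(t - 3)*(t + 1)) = 1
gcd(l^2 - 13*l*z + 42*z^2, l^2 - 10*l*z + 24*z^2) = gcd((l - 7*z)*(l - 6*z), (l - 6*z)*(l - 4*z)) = -l + 6*z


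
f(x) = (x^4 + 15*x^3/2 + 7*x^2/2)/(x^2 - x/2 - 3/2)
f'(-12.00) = -16.09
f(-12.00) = 55.76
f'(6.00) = 19.22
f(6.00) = 96.57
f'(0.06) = -0.33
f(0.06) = -0.01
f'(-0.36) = -0.07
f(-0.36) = -0.10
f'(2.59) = 0.21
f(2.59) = 50.80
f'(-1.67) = 0.46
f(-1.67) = -8.19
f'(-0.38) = -0.21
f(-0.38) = -0.10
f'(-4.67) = -1.83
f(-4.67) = -9.36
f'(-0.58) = -3.50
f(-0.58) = 0.20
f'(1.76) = -214.97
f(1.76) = 85.46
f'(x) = (1/2 - 2*x)*(x^4 + 15*x^3/2 + 7*x^2/2)/(x^2 - x/2 - 3/2)^2 + (4*x^3 + 45*x^2/2 + 7*x)/(x^2 - x/2 - 3/2)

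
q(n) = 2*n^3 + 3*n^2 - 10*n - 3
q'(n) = 6*n^2 + 6*n - 10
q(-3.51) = -17.43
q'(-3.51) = 42.86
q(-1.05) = 8.49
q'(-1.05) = -9.68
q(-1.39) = 11.33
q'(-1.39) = -6.75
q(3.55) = 88.79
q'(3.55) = 86.92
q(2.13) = 8.64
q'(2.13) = 30.00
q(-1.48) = 11.89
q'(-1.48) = -5.74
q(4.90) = 255.33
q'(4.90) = 163.46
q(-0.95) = 7.49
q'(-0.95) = -10.28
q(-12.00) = -2907.00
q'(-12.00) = 782.00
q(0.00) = -3.00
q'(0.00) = -10.00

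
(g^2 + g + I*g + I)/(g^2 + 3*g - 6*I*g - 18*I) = (g^2 + g*(1 + I) + I)/(g^2 + g*(3 - 6*I) - 18*I)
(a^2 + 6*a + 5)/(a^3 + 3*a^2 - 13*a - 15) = 1/(a - 3)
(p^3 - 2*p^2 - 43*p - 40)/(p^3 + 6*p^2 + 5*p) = (p - 8)/p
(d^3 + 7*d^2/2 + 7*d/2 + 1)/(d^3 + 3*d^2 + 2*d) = (d + 1/2)/d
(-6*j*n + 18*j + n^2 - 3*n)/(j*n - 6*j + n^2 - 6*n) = (-6*j*n + 18*j + n^2 - 3*n)/(j*n - 6*j + n^2 - 6*n)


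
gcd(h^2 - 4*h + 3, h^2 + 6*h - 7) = h - 1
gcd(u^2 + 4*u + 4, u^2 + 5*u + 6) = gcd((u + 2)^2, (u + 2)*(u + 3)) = u + 2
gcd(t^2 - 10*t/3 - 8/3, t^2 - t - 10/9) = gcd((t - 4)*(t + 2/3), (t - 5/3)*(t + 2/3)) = t + 2/3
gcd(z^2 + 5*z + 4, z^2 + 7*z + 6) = z + 1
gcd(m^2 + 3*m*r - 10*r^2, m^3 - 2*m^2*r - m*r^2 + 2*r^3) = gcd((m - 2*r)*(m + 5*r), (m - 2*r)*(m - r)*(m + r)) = -m + 2*r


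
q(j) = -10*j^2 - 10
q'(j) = -20*j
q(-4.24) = -189.78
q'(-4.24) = 84.80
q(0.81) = -16.56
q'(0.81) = -16.20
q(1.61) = -35.92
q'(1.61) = -32.20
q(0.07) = -10.05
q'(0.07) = -1.40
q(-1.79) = -42.04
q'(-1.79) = 35.80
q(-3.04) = -102.42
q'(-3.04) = 60.80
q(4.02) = -171.60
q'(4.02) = -80.40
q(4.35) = -199.22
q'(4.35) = -87.00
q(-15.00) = -2260.00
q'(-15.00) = 300.00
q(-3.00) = -100.00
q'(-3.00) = 60.00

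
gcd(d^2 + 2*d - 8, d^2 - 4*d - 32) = d + 4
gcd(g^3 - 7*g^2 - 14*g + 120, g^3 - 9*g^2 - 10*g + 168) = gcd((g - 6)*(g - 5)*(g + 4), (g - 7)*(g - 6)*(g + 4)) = g^2 - 2*g - 24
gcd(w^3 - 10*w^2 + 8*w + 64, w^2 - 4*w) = w - 4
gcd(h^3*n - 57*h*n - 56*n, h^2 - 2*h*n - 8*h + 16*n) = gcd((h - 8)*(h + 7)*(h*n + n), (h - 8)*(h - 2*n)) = h - 8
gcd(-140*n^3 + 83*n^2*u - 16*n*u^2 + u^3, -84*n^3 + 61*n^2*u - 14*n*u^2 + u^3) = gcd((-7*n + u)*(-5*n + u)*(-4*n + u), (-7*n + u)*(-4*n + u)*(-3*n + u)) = 28*n^2 - 11*n*u + u^2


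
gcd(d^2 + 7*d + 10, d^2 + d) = 1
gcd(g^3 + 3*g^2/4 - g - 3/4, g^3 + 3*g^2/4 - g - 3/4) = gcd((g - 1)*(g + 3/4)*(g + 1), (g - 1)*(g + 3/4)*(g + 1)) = g^3 + 3*g^2/4 - g - 3/4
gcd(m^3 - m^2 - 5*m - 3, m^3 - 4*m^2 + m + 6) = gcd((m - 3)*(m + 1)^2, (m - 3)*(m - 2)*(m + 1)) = m^2 - 2*m - 3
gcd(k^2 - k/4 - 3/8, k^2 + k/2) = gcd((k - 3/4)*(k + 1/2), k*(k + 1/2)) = k + 1/2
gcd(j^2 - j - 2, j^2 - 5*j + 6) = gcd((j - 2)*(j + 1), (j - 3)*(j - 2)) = j - 2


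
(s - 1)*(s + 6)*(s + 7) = s^3 + 12*s^2 + 29*s - 42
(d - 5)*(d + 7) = d^2 + 2*d - 35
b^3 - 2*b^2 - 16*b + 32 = (b - 4)*(b - 2)*(b + 4)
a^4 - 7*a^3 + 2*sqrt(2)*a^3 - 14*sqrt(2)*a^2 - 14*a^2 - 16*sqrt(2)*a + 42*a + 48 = (a - 8)*(a + 1)*(a - sqrt(2))*(a + 3*sqrt(2))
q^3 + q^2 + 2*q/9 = q*(q + 1/3)*(q + 2/3)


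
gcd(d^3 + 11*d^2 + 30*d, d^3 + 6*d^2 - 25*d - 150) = d^2 + 11*d + 30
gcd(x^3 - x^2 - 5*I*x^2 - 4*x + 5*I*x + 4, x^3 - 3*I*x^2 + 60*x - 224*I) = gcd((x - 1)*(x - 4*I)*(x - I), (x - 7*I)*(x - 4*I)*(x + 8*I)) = x - 4*I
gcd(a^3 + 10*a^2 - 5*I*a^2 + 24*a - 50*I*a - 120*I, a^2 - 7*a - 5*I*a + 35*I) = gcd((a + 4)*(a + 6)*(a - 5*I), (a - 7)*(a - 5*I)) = a - 5*I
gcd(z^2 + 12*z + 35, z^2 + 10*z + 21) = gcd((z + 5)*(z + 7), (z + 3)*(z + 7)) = z + 7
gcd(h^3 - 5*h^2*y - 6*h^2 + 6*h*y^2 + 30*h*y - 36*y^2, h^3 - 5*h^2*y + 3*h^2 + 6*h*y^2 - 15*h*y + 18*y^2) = h^2 - 5*h*y + 6*y^2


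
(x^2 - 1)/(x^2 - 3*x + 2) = (x + 1)/(x - 2)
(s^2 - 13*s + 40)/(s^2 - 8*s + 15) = (s - 8)/(s - 3)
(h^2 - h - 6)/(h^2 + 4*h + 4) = (h - 3)/(h + 2)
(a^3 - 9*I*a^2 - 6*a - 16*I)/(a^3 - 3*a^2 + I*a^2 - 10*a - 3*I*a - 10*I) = (a^2 - 10*I*a - 16)/(a^2 - 3*a - 10)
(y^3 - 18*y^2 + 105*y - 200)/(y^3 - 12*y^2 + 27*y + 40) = (y - 5)/(y + 1)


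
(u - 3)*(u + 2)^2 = u^3 + u^2 - 8*u - 12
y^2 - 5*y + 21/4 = (y - 7/2)*(y - 3/2)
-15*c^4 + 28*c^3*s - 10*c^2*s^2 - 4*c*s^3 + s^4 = (-5*c + s)*(-c + s)^2*(3*c + s)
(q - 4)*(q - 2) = q^2 - 6*q + 8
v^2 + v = v*(v + 1)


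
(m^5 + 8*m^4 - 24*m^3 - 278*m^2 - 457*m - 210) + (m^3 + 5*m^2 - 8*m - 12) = m^5 + 8*m^4 - 23*m^3 - 273*m^2 - 465*m - 222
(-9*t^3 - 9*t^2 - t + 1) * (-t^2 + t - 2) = 9*t^5 + 10*t^3 + 16*t^2 + 3*t - 2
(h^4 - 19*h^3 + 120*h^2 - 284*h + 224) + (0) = h^4 - 19*h^3 + 120*h^2 - 284*h + 224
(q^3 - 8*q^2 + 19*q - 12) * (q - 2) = q^4 - 10*q^3 + 35*q^2 - 50*q + 24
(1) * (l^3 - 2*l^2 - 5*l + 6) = l^3 - 2*l^2 - 5*l + 6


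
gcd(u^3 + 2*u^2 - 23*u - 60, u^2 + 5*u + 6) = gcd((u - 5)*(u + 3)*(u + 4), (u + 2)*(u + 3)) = u + 3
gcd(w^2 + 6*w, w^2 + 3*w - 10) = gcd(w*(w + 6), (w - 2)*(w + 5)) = 1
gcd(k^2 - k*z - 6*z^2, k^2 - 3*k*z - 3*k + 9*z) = -k + 3*z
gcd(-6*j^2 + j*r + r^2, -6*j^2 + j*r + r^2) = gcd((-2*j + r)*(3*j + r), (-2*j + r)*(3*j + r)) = -6*j^2 + j*r + r^2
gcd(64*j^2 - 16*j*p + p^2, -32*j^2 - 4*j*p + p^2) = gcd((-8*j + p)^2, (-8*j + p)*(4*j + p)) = -8*j + p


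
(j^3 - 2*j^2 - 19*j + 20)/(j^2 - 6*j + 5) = j + 4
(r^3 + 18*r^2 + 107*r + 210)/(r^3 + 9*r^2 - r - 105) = (r + 6)/(r - 3)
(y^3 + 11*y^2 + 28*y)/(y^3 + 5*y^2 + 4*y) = (y + 7)/(y + 1)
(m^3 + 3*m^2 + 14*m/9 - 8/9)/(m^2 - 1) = (9*m^3 + 27*m^2 + 14*m - 8)/(9*(m^2 - 1))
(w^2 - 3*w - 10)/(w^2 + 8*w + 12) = (w - 5)/(w + 6)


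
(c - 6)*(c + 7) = c^2 + c - 42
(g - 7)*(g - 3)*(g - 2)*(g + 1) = g^4 - 11*g^3 + 29*g^2 - g - 42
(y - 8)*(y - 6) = y^2 - 14*y + 48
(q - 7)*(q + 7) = q^2 - 49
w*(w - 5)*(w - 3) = w^3 - 8*w^2 + 15*w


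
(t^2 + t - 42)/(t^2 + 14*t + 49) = (t - 6)/(t + 7)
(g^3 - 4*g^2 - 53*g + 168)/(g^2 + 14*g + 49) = (g^2 - 11*g + 24)/(g + 7)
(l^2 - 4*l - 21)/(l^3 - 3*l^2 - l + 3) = (l^2 - 4*l - 21)/(l^3 - 3*l^2 - l + 3)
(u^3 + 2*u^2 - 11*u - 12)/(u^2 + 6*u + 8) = (u^2 - 2*u - 3)/(u + 2)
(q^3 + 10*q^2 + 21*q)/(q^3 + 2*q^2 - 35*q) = (q + 3)/(q - 5)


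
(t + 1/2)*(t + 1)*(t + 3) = t^3 + 9*t^2/2 + 5*t + 3/2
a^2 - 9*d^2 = (a - 3*d)*(a + 3*d)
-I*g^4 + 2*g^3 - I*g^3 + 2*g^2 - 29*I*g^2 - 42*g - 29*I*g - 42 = (g - 3*I)*(g - 2*I)*(g + 7*I)*(-I*g - I)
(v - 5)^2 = v^2 - 10*v + 25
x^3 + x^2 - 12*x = x*(x - 3)*(x + 4)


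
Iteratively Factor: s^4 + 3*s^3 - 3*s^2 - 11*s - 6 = (s + 3)*(s^3 - 3*s - 2) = (s + 1)*(s + 3)*(s^2 - s - 2) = (s - 2)*(s + 1)*(s + 3)*(s + 1)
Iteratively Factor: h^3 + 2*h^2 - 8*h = (h + 4)*(h^2 - 2*h) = h*(h + 4)*(h - 2)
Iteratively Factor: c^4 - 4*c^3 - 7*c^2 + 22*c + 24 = (c - 3)*(c^3 - c^2 - 10*c - 8) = (c - 3)*(c + 2)*(c^2 - 3*c - 4) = (c - 4)*(c - 3)*(c + 2)*(c + 1)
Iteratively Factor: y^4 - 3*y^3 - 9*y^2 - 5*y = (y + 1)*(y^3 - 4*y^2 - 5*y) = y*(y + 1)*(y^2 - 4*y - 5) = y*(y + 1)^2*(y - 5)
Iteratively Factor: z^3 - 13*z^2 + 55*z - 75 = (z - 3)*(z^2 - 10*z + 25) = (z - 5)*(z - 3)*(z - 5)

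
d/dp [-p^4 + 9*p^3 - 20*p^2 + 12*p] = -4*p^3 + 27*p^2 - 40*p + 12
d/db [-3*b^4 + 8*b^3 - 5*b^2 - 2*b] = -12*b^3 + 24*b^2 - 10*b - 2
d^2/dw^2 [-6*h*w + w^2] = 2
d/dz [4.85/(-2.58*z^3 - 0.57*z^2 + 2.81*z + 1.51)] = (37.539*z^2 + 5.529*z - 13.6285)/(2.58*z^3 + 0.57*z^2 - 2.81*z - 1.51)^2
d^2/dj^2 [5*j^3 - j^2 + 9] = 30*j - 2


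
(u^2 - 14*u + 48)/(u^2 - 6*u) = (u - 8)/u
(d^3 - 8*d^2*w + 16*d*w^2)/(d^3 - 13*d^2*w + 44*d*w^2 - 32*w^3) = d*(d - 4*w)/(d^2 - 9*d*w + 8*w^2)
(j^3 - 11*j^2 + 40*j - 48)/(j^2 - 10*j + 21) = (j^2 - 8*j + 16)/(j - 7)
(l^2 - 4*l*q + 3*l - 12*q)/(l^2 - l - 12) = (l - 4*q)/(l - 4)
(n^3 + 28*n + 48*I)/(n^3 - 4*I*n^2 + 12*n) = (n + 4*I)/n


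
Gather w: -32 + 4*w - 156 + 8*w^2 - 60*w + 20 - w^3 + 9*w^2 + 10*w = -w^3 + 17*w^2 - 46*w - 168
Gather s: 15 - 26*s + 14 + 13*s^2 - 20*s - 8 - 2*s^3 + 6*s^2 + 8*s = -2*s^3 + 19*s^2 - 38*s + 21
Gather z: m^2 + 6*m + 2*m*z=m^2 + 2*m*z + 6*m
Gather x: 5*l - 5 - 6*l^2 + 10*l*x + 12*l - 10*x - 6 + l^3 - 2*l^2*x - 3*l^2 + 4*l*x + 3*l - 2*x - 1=l^3 - 9*l^2 + 20*l + x*(-2*l^2 + 14*l - 12) - 12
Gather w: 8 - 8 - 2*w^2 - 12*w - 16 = -2*w^2 - 12*w - 16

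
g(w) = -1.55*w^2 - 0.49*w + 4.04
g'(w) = -3.1*w - 0.49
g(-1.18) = 2.46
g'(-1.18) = 3.17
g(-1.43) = 1.57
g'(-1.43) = 3.94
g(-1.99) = -1.12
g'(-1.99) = 5.68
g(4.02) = -22.98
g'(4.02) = -12.95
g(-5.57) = -41.32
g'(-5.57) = 16.78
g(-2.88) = -7.41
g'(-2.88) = 8.44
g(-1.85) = -0.36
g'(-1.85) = 5.24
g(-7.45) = -78.34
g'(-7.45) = 22.60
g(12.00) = -225.04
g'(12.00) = -37.69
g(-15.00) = -337.36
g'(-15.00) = 46.01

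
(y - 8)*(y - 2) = y^2 - 10*y + 16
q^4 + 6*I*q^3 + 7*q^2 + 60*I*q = q*(q - 3*I)*(q + 4*I)*(q + 5*I)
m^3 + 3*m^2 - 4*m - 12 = (m - 2)*(m + 2)*(m + 3)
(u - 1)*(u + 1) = u^2 - 1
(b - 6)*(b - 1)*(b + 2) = b^3 - 5*b^2 - 8*b + 12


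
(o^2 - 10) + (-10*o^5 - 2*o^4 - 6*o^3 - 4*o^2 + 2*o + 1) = -10*o^5 - 2*o^4 - 6*o^3 - 3*o^2 + 2*o - 9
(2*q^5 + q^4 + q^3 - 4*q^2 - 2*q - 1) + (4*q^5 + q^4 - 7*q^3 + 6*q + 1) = 6*q^5 + 2*q^4 - 6*q^3 - 4*q^2 + 4*q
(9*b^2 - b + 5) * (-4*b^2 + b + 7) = -36*b^4 + 13*b^3 + 42*b^2 - 2*b + 35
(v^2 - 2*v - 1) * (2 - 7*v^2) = -7*v^4 + 14*v^3 + 9*v^2 - 4*v - 2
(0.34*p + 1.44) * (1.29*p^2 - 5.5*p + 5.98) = 0.4386*p^3 - 0.0124000000000002*p^2 - 5.8868*p + 8.6112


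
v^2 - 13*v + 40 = (v - 8)*(v - 5)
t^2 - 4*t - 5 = (t - 5)*(t + 1)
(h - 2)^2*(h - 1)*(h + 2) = h^4 - 3*h^3 - 2*h^2 + 12*h - 8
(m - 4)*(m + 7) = m^2 + 3*m - 28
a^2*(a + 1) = a^3 + a^2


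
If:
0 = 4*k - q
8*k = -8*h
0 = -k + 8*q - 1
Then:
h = -1/31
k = 1/31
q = 4/31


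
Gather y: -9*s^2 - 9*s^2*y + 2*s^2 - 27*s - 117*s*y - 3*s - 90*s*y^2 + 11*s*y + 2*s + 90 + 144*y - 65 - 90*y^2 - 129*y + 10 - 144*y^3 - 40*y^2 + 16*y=-7*s^2 - 28*s - 144*y^3 + y^2*(-90*s - 130) + y*(-9*s^2 - 106*s + 31) + 35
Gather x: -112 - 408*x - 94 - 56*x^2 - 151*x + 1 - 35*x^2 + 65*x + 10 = -91*x^2 - 494*x - 195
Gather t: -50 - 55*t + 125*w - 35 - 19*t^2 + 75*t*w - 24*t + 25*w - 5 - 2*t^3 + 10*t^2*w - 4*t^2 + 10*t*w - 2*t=-2*t^3 + t^2*(10*w - 23) + t*(85*w - 81) + 150*w - 90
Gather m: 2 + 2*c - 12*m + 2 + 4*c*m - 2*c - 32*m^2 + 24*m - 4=-32*m^2 + m*(4*c + 12)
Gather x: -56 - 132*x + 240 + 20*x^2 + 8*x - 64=20*x^2 - 124*x + 120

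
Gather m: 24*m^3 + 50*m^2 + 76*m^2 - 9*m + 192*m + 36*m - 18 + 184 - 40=24*m^3 + 126*m^2 + 219*m + 126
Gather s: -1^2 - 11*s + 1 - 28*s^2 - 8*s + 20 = -28*s^2 - 19*s + 20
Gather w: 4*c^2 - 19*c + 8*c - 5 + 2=4*c^2 - 11*c - 3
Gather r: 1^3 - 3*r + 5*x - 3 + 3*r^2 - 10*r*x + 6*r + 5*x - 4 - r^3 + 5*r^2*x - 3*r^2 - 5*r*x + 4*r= -r^3 + 5*r^2*x + r*(7 - 15*x) + 10*x - 6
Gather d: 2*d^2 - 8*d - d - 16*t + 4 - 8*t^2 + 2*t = 2*d^2 - 9*d - 8*t^2 - 14*t + 4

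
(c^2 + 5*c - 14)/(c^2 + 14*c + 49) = (c - 2)/(c + 7)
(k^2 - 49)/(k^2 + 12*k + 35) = (k - 7)/(k + 5)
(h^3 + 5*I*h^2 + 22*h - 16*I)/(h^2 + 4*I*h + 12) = (h^2 + 7*I*h + 8)/(h + 6*I)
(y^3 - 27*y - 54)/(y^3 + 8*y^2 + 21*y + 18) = (y - 6)/(y + 2)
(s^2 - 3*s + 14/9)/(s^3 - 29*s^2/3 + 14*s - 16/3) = (s - 7/3)/(s^2 - 9*s + 8)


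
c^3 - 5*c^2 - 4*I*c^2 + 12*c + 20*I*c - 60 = (c - 5)*(c - 6*I)*(c + 2*I)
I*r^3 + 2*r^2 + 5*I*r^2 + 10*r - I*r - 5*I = (r + 5)*(r - I)*(I*r + 1)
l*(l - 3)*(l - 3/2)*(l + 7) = l^4 + 5*l^3/2 - 27*l^2 + 63*l/2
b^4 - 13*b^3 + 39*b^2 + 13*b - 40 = (b - 8)*(b - 5)*(b - 1)*(b + 1)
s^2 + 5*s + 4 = (s + 1)*(s + 4)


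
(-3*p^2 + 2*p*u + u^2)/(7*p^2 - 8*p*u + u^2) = (-3*p - u)/(7*p - u)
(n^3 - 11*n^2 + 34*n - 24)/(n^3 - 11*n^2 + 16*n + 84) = (n^2 - 5*n + 4)/(n^2 - 5*n - 14)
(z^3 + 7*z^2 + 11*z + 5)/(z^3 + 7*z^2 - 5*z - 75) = (z^2 + 2*z + 1)/(z^2 + 2*z - 15)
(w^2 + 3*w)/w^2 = (w + 3)/w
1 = 1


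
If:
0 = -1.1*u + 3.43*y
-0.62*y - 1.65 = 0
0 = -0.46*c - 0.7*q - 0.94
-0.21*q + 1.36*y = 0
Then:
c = 24.18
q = -17.24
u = -8.30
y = -2.66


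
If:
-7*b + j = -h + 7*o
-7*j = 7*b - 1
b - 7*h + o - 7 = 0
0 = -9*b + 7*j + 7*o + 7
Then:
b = 342/1153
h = -8265/8071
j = -1241/8071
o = -536/1153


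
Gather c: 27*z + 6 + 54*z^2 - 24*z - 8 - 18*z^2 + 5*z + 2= 36*z^2 + 8*z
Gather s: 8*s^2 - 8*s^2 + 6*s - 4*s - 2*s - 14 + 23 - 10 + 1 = 0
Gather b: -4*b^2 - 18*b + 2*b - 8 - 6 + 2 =-4*b^2 - 16*b - 12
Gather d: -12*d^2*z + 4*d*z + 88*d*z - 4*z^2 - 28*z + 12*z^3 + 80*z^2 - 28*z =-12*d^2*z + 92*d*z + 12*z^3 + 76*z^2 - 56*z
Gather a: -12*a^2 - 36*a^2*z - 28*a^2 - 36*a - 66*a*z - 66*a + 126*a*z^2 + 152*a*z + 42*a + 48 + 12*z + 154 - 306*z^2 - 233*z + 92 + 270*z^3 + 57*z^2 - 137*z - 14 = a^2*(-36*z - 40) + a*(126*z^2 + 86*z - 60) + 270*z^3 - 249*z^2 - 358*z + 280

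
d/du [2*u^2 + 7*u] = 4*u + 7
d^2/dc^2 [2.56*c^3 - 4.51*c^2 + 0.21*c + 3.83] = 15.36*c - 9.02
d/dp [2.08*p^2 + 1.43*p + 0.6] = 4.16*p + 1.43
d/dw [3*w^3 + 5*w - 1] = 9*w^2 + 5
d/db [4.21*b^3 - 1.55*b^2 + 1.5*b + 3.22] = 12.63*b^2 - 3.1*b + 1.5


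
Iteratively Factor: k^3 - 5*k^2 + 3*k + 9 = (k + 1)*(k^2 - 6*k + 9) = (k - 3)*(k + 1)*(k - 3)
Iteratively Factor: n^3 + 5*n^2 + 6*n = (n + 2)*(n^2 + 3*n) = (n + 2)*(n + 3)*(n)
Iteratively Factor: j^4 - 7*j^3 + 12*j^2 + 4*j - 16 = (j - 4)*(j^3 - 3*j^2 + 4) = (j - 4)*(j - 2)*(j^2 - j - 2) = (j - 4)*(j - 2)^2*(j + 1)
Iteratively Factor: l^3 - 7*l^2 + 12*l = (l)*(l^2 - 7*l + 12) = l*(l - 4)*(l - 3)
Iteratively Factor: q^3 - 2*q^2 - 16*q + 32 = (q - 4)*(q^2 + 2*q - 8) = (q - 4)*(q - 2)*(q + 4)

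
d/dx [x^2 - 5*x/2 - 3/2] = 2*x - 5/2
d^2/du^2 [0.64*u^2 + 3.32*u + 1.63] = 1.28000000000000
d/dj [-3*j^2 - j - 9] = -6*j - 1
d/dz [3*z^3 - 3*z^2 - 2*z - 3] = 9*z^2 - 6*z - 2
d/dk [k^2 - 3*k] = 2*k - 3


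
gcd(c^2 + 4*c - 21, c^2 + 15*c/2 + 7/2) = c + 7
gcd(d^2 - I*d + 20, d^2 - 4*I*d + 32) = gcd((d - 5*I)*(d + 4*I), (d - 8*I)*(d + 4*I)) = d + 4*I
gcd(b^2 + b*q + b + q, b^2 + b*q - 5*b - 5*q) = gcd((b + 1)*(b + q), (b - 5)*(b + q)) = b + q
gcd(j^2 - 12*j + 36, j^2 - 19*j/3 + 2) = j - 6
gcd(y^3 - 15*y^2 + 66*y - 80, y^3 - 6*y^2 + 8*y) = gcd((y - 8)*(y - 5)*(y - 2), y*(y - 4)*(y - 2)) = y - 2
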